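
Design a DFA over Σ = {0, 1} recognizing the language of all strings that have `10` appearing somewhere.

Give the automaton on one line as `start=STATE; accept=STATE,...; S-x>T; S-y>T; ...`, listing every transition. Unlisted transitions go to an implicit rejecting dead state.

start=S0; accept=S2; S0-0>S0; S0-1>S1; S1-0>S2; S1-1>S1; S2-0>S2; S2-1>S2

States S0..S1 record the length of the longest prefix of `10` that matches the current input suffix. Reaching S2 means `10` has been seen, and we stay there forever. Accept from S2.
With 3 states:
        0   1  
>  S0   S0  S1 
   S1   S2  S1 
 * S2   S2  S2 
(> = start, * = accepting)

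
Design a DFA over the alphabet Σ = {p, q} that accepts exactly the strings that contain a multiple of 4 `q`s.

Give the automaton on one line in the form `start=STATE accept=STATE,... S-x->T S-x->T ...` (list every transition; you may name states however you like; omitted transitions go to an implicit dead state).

Keep the running count of `q`s modulo 4: each `q` advances along the cycle A → B → C → D → A while other symbols loop. Accept at A.
4 states suffice.
       p  q 
>* A   A  B 
   B   B  C 
   C   C  D 
   D   D  A 
(> = start, * = accepting)

start=A accept=A A-p->A A-q->B B-p->B B-q->C C-p->C C-q->D D-p->D D-q->A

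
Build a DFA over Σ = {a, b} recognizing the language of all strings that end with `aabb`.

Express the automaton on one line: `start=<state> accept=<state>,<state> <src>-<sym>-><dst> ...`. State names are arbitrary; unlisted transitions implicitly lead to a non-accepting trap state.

start=q0 accept=q4 q0-a->q1 q0-b->q0 q1-a->q2 q1-b->q0 q2-a->q2 q2-b->q3 q3-a->q1 q3-b->q4 q4-a->q1 q4-b->q0

Let each state record the length of the longest suffix of the input read so far that is also a prefix of `aabb`. q1 means the last symbol is `a`; q2 means the last 2 symbols are `aa`; q3 means the last 3 symbols are `aab`; q4 means the last 4 symbols are `aabb`. Accept only at q4, where the string currently ends in `aabb`.
5 states suffice.
        a   b  
>  q0   q1  q0 
   q1   q2  q0 
   q2   q2  q3 
   q3   q1  q4 
 * q4   q1  q0 
(> = start, * = accepting)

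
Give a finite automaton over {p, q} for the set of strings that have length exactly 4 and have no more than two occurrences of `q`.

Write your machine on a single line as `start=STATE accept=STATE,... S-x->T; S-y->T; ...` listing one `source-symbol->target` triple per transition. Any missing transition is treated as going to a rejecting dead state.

start=s0; accept=s10,s11,s12; s0-p->s1; s0-q->s2; s1-p->s3; s1-q->s4; s2-p->s4; s2-q->s5; s3-p->s6; s3-q->s7; s4-p->s7; s4-q->s8; s5-p->s8; s5-q->s9; s6-p->s10; s6-q->s11; s7-p->s11; s7-q->s12; s8-p->s12; s8-q->s13; s9-p->s13; s9-q->s13; s10-p->s14; s10-q->s15; s11-p->s15; s11-q->s16; s12-p->s16; s12-q->s17; s13-p->s17; s13-q->s17; s14-p->s14; s14-q->s15; s15-p->s15; s15-q->s16; s16-p->s16; s16-q->s17; s17-p->s17; s17-q->s17

Handle the two conditions separately and then intersect. One (6 states) tracks the input length, saturating at 5; the other (4 states) tracks the count of `q`s, saturating at 3. Each combined state is a pair, one component from each; accept when both components accept.
18 states suffice.
          p    q  
>  s0     s1   s2 
   s1     s3   s4 
   s2     s4   s5 
   s3     s6   s7 
   s4     s7   s8 
   s5     s8   s9 
   s6    s10  s11 
   s7    s11  s12 
   s8    s12  s13 
   s9    s13  s13 
 * s10   s14  s15 
 * s11   s15  s16 
 * s12   s16  s17 
   s13   s17  s17 
   s14   s14  s15 
   s15   s15  s16 
   s16   s16  s17 
   s17   s17  s17 
(> = start, * = accepting)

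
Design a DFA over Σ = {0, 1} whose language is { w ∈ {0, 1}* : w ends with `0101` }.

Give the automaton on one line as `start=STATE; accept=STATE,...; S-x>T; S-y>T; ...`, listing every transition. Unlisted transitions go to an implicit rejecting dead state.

start=q0; accept=q4; q0-0>q1; q0-1>q0; q1-0>q1; q1-1>q2; q2-0>q3; q2-1>q0; q3-0>q1; q3-1>q4; q4-0>q3; q4-1>q0

Remember how much of `0101` the current input suffix matches. State q0 means no match yet; q1 means the last symbol is `0`; q2 means the last 2 symbols are `01`; q3 means the last 3 symbols are `010`; q4 means the last 4 symbols are `0101`. Only q4 accepts. On a mismatch, fall back to the longest proper suffix that is still a prefix of `0101`.
        0   1  
>  q0   q1  q0 
   q1   q1  q2 
   q2   q3  q0 
   q3   q1  q4 
 * q4   q3  q0 
(> = start, * = accepting)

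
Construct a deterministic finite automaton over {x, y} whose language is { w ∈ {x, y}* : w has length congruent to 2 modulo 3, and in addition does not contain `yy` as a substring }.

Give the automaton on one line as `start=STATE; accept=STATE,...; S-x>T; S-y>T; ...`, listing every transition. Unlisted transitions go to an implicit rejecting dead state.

Handle the two conditions separately and then intersect. One (3 states) tracks the input length modulo 3; the other (3 states) tracks partial matches of the forbidden pattern `yy`. Each combined state is a pair, one component from each; accept when both components accept.
A 9-state machine:
        x   y  
>  q0   q1  q2 
   q1   q3  q4 
   q2   q3  q5 
 * q3   q0  q6 
 * q4   q0  q7 
   q5   q7  q7 
   q6   q1  q8 
   q7   q8  q8 
   q8   q5  q5 
(> = start, * = accepting)

start=q0; accept=q3,q4; q0-x>q1; q0-y>q2; q1-x>q3; q1-y>q4; q2-x>q3; q2-y>q5; q3-x>q0; q3-y>q6; q4-x>q0; q4-y>q7; q5-x>q7; q5-y>q7; q6-x>q1; q6-y>q8; q7-x>q8; q7-y>q8; q8-x>q5; q8-y>q5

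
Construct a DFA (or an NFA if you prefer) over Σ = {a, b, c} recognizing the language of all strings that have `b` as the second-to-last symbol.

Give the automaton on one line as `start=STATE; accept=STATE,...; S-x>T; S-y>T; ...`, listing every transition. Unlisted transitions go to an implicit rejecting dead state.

Because acceptance depends on a position counted from the end, the machine has to buffer the most recent 2 symbols. Make each state the string of the last up-to-2 symbols read; on input `x` shift the window left and append `x`. Accept when the buffered window has length 2 and begins with `b`.
          a    b    c  
>  s0     s1   s2   s3 
   s1     s4   s5   s6 
   s2     s7   s8   s9 
   s3    s10  s11  s12 
   s4     s4   s5   s6 
   s5     s7   s8   s9 
   s6    s10  s11  s12 
 * s7     s4   s5   s6 
 * s8     s7   s8   s9 
 * s9    s10  s11  s12 
   s10    s4   s5   s6 
   s11    s7   s8   s9 
   s12   s10  s11  s12 
(> = start, * = accepting)

start=s0; accept=s7,s8,s9; s0-a>s1; s0-b>s2; s0-c>s3; s1-a>s4; s1-b>s5; s1-c>s6; s2-a>s7; s2-b>s8; s2-c>s9; s3-a>s10; s3-b>s11; s3-c>s12; s4-a>s4; s4-b>s5; s4-c>s6; s5-a>s7; s5-b>s8; s5-c>s9; s6-a>s10; s6-b>s11; s6-c>s12; s7-a>s4; s7-b>s5; s7-c>s6; s8-a>s7; s8-b>s8; s8-c>s9; s9-a>s10; s9-b>s11; s9-c>s12; s10-a>s4; s10-b>s5; s10-c>s6; s11-a>s7; s11-b>s8; s11-c>s9; s12-a>s10; s12-b>s11; s12-c>s12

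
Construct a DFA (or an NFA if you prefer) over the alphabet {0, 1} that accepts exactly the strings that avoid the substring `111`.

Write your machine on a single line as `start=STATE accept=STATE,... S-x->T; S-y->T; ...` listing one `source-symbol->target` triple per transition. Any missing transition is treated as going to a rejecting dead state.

Track partial matches of the forbidden pattern `111`. State s3 is a dead state reached once `111` has occurred; every other state accepts. s0 means no part of `111` is currently matched.
A 4-state machine:
        0   1  
>* s0   s0  s1 
 * s1   s0  s2 
 * s2   s0  s3 
   s3   s3  s3 
(> = start, * = accepting)

start=s0; accept=s0,s1,s2; s0-0->s0; s0-1->s1; s1-0->s0; s1-1->s2; s2-0->s0; s2-1->s3; s3-0->s3; s3-1->s3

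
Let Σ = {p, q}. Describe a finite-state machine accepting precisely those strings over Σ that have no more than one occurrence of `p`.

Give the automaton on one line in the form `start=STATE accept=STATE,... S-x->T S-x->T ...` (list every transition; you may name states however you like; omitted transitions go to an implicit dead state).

start=A accept=A,B A-p->B A-q->A B-p->C B-q->B C-p->C C-q->C

Count `p`s, saturating at 2: state A means no `p` yet, B means one `p` seen, C means more than one. Each `p` increments (capped at C); other symbols loop. Accept from {A, B}.
With 3 states:
       p  q 
>* A   B  A 
 * B   C  B 
   C   C  C 
(> = start, * = accepting)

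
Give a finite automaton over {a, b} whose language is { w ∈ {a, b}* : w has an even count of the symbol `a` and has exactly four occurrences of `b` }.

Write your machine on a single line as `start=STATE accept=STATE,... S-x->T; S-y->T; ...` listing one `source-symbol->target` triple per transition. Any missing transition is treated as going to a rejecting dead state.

Run two small machines in parallel and take their product. The first has 2 states tracking the count of `a`s modulo 2; the second has 6 states tracking the count of `b`s, saturating at 5. A product state is a pair (one from each), accepting exactly when both do. After merging equivalent states the machine shrinks.
          a    b  
>  s0     s1   s2 
   s1     s0   s3 
   s2     s3   s4 
   s3     s2   s5 
   s4     s5   s6 
   s5     s4   s7 
   s6     s7   s8 
   s7     s6   s9 
 * s8     s9  s10 
   s9     s8  s10 
   s10   s10  s10 
(> = start, * = accepting)

start=s0; accept=s8; s0-a->s1; s0-b->s2; s1-a->s0; s1-b->s3; s2-a->s3; s2-b->s4; s3-a->s2; s3-b->s5; s4-a->s5; s4-b->s6; s5-a->s4; s5-b->s7; s6-a->s7; s6-b->s8; s7-a->s6; s7-b->s9; s8-a->s9; s8-b->s10; s9-a->s8; s9-b->s10; s10-a->s10; s10-b->s10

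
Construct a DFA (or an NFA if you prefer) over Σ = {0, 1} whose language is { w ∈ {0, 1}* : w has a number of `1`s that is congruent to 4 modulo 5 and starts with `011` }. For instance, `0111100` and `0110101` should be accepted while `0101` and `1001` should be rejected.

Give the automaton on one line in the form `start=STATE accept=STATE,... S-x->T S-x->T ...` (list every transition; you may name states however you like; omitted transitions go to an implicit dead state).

start=A accept=G A-0->B A-1->C B-0->C B-1->D C-0->C C-1->C D-0->C D-1->E E-0->E E-1->F F-0->F F-1->G G-0->G G-1->H H-0->H H-1->I I-0->I I-1->E

Run two small machines in parallel and take their product. One (5 states) tracks the count of `1`s modulo 5; the other (5 states) tracks whether the input so far still matches the prefix `011`. Each combined state is a pair, one component from each; accept when both components accept. Equivalent product states are then merged.
9 states suffice.
       0  1 
>  A   B  C 
   B   C  D 
   C   C  C 
   D   C  E 
   E   E  F 
   F   F  G 
 * G   G  H 
   H   H  I 
   I   I  E 
(> = start, * = accepting)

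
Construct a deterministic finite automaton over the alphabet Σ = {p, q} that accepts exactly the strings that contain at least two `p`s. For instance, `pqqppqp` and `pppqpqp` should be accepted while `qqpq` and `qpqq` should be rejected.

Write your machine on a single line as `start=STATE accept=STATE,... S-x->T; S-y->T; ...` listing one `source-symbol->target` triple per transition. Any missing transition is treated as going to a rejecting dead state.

start=S0; accept=S2,S3; S0-p->S1; S0-q->S0; S1-p->S2; S1-q->S1; S2-p->S3; S2-q->S2; S3-p->S3; S3-q->S3

Only the number of `p`s matters, and only up to 3. Make a chain S0 → S1 → S2 → S3 advanced by each `p` (with S3 absorbing); every other symbol self-loops. The accepting set is {S2, S3}.
4 states suffice.
        p   q  
>  S0   S1  S0 
   S1   S2  S1 
 * S2   S3  S2 
 * S3   S3  S3 
(> = start, * = accepting)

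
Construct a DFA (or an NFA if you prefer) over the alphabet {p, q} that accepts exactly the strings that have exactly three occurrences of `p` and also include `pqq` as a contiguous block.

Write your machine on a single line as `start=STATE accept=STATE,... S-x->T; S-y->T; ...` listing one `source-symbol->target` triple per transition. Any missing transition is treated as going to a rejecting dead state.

start=s0; accept=s11; s0-p->s1; s0-q->s0; s1-p->s2; s1-q->s3; s2-p->s4; s2-q->s5; s3-p->s2; s3-q->s6; s4-p->s7; s4-q->s8; s5-p->s4; s5-q->s9; s6-p->s9; s6-q->s6; s7-p->s7; s7-q->s10; s8-p->s7; s8-q->s11; s9-p->s11; s9-q->s9; s10-p->s7; s10-q->s12; s11-p->s12; s11-q->s11; s12-p->s12; s12-q->s12

Run two small machines in parallel and take their product. The first has 5 states tracking the count of `p`s, saturating at 4; the second has 4 states tracking whether and how much of `pqq` has been seen. A product state is a pair (one from each), accepting exactly when both do.
With 13 states:
          p    q  
>  s0     s1   s0 
   s1     s2   s3 
   s2     s4   s5 
   s3     s2   s6 
   s4     s7   s8 
   s5     s4   s9 
   s6     s9   s6 
   s7     s7  s10 
   s8     s7  s11 
   s9    s11   s9 
   s10    s7  s12 
 * s11   s12  s11 
   s12   s12  s12 
(> = start, * = accepting)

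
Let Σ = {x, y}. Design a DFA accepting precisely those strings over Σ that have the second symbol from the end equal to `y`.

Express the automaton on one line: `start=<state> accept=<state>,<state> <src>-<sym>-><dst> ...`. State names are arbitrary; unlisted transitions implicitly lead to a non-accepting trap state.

Because acceptance depends on a position counted from the end, the machine has to buffer the most recent 2 symbols. Make each state the string of the last up-to-2 symbols read; on input `x` shift the window left and append `x`. Accept when the buffered window has length 2 and begins with `y`.
7 states suffice.
       x  y 
>  A   B  C 
   B   D  E 
   C   F  G 
   D   D  E 
   E   F  G 
 * F   D  E 
 * G   F  G 
(> = start, * = accepting)

start=A accept=F,G A-x->B A-y->C B-x->D B-y->E C-x->F C-y->G D-x->D D-y->E E-x->F E-y->G F-x->D F-y->E G-x->F G-y->G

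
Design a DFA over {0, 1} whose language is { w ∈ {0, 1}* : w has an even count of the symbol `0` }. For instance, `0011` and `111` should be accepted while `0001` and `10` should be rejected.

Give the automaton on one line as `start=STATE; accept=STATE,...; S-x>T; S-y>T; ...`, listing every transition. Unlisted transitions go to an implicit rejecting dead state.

start=q0; accept=q0; q0-0>q1; q0-1>q0; q1-0>q0; q1-1>q1

The only thing that matters is how many `0`s have appeared, reduced mod 2. Use one state per residue: q0 for 0, …, q1 for 1. Reading `0` moves to the next residue; anything else stays put. q0 is accepting.
A 2-state machine:
        0   1  
>* q0   q1  q0 
   q1   q0  q1 
(> = start, * = accepting)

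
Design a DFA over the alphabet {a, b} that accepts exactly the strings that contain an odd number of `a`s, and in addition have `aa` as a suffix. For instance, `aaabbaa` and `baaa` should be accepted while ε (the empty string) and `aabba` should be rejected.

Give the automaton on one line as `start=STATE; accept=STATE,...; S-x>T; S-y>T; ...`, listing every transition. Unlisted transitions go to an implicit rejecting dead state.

Build one automaton per condition and run them in lockstep. One (2 states) tracks the count of `a`s modulo 2; the other (3 states) tracks how much of the suffix `aa` has currently been matched. Each combined state is a pair, one component from each; accept when both components accept.
        a   b  
>  S0   S1  S0 
   S1   S2  S3 
   S2   S4  S0 
   S3   S5  S3 
 * S4   S2  S3 
   S5   S4  S0 
(> = start, * = accepting)

start=S0; accept=S4; S0-a>S1; S0-b>S0; S1-a>S2; S1-b>S3; S2-a>S4; S2-b>S0; S3-a>S5; S3-b>S3; S4-a>S2; S4-b>S3; S5-a>S4; S5-b>S0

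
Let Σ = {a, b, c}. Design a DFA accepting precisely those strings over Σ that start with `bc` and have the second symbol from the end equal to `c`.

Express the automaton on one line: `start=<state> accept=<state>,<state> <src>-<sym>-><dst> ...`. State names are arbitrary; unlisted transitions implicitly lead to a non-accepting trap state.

Run two small machines in parallel and take their product. One (4 states) tracks whether the input so far still matches the prefix `bc`; the other (13 states) tracks the last 2 symbols read. Each combined state is a pair, one component from each; accept when both components accept. Minimizing collapses redundant product states.
A 7-state machine:
        a   b   c  
>  q0   q1  q2  q1 
   q1   q1  q1  q1 
   q2   q1  q1  q3 
   q3   q4  q4  q5 
 * q4   q6  q6  q3 
 * q5   q4  q4  q5 
   q6   q6  q6  q3 
(> = start, * = accepting)

start=q0 accept=q4,q5 q0-a->q1 q0-b->q2 q0-c->q1 q1-a->q1 q1-b->q1 q1-c->q1 q2-a->q1 q2-b->q1 q2-c->q3 q3-a->q4 q3-b->q4 q3-c->q5 q4-a->q6 q4-b->q6 q4-c->q3 q5-a->q4 q5-b->q4 q5-c->q5 q6-a->q6 q6-b->q6 q6-c->q3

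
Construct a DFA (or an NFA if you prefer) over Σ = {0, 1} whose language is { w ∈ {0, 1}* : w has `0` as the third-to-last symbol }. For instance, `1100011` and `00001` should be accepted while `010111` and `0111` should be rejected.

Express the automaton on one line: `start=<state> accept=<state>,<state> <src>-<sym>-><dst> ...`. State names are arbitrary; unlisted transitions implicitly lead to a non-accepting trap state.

start=A accept=H,I,J,K A-0->B A-1->C B-0->D B-1->E C-0->F C-1->G D-0->H D-1->I E-0->J E-1->K F-0->L F-1->M G-0->N G-1->O H-0->H H-1->I I-0->J I-1->K J-0->L J-1->M K-0->N K-1->O L-0->H L-1->I M-0->J M-1->K N-0->L N-1->M O-0->N O-1->O

Because acceptance depends on a position counted from the end, the machine has to buffer the most recent 3 symbols. Make each state the string of the last up-to-3 symbols read; on input `x` shift the window left and append `x`. Accept when the buffered window has length 3 and begins with `0`.
With 15 states:
       0  1 
>  A   B  C 
   B   D  E 
   C   F  G 
   D   H  I 
   E   J  K 
   F   L  M 
   G   N  O 
 * H   H  I 
 * I   J  K 
 * J   L  M 
 * K   N  O 
   L   H  I 
   M   J  K 
   N   L  M 
   O   N  O 
(> = start, * = accepting)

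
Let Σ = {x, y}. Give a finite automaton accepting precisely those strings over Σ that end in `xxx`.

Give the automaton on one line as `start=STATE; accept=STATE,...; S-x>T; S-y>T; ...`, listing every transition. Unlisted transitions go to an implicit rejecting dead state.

Let each state record the length of the longest suffix of the input read so far that is also a prefix of `xxx`. s1 means the last symbol is `x`; s2 means the last 2 symbols are `xx`; s3 means the last 3 symbols are `xxx`. Accept only at s3, where the string currently ends in `xxx`.
4 states suffice.
        x   y  
>  s0   s1  s0 
   s1   s2  s0 
   s2   s3  s0 
 * s3   s3  s0 
(> = start, * = accepting)

start=s0; accept=s3; s0-x>s1; s0-y>s0; s1-x>s2; s1-y>s0; s2-x>s3; s2-y>s0; s3-x>s3; s3-y>s0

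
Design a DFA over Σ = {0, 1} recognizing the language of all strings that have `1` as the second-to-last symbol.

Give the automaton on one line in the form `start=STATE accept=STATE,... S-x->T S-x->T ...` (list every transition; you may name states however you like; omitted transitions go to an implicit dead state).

start=q0 accept=q5,q6 q0-0->q1 q0-1->q2 q1-0->q3 q1-1->q4 q2-0->q5 q2-1->q6 q3-0->q3 q3-1->q4 q4-0->q5 q4-1->q6 q5-0->q3 q5-1->q4 q6-0->q5 q6-1->q6

Because acceptance depends on a position counted from the end, the machine has to buffer the most recent 2 symbols. Make each state the string of the last up-to-2 symbols read; on input `x` shift the window left and append `x`. Accept when the buffered window has length 2 and begins with `1`.
With 7 states:
        0   1  
>  q0   q1  q2 
   q1   q3  q4 
   q2   q5  q6 
   q3   q3  q4 
   q4   q5  q6 
 * q5   q3  q4 
 * q6   q5  q6 
(> = start, * = accepting)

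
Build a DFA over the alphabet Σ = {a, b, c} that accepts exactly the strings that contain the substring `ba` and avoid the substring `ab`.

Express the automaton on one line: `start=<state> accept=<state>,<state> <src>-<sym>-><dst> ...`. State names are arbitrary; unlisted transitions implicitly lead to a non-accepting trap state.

Build one automaton per condition and run them in lockstep. One (3 states) tracks whether and how much of `ba` has been seen; the other (3 states) tracks partial matches of the forbidden pattern `ab`. Each combined state is a pair, one component from each; accept when both components accept. Equivalent product states are then merged.
        a   b   c  
>  S0   S1  S2  S0 
   S1   S1  S3  S0 
   S2   S4  S2  S0 
   S3   S3  S3  S3 
 * S4   S4  S3  S5 
 * S5   S4  S5  S5 
(> = start, * = accepting)

start=S0 accept=S4,S5 S0-a->S1 S0-b->S2 S0-c->S0 S1-a->S1 S1-b->S3 S1-c->S0 S2-a->S4 S2-b->S2 S2-c->S0 S3-a->S3 S3-b->S3 S3-c->S3 S4-a->S4 S4-b->S3 S4-c->S5 S5-a->S4 S5-b->S5 S5-c->S5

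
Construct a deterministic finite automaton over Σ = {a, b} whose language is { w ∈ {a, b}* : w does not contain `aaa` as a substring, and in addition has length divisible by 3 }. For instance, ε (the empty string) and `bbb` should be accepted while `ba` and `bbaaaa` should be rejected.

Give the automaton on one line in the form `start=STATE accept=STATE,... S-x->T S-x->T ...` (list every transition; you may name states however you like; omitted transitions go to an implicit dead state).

start=q0 accept=q0,q7,q8 q0-a->q1 q0-b->q2 q1-a->q3 q1-b->q4 q2-a->q5 q2-b->q4 q3-a->q6 q3-b->q0 q4-a->q7 q4-b->q0 q5-a->q8 q5-b->q0 q6-a->q6 q6-b->q6 q7-a->q9 q7-b->q2 q8-a->q6 q8-b->q2 q9-a->q6 q9-b->q4

Build one automaton per condition and run them in lockstep. The first has 4 states tracking partial matches of the forbidden pattern `aaa`; the second has 3 states tracking the input length modulo 3. A product state is a pair (one from each), accepting exactly when both do. After merging equivalent states the machine shrinks.
        a   b  
>* q0   q1  q2 
   q1   q3  q4 
   q2   q5  q4 
   q3   q6  q0 
   q4   q7  q0 
   q5   q8  q0 
   q6   q6  q6 
 * q7   q9  q2 
 * q8   q6  q2 
   q9   q6  q4 
(> = start, * = accepting)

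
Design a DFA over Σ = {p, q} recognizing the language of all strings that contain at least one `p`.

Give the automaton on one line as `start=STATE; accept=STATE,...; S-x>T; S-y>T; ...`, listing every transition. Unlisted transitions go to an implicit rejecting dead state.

start=s0; accept=s1,s2; s0-p>s1; s0-q>s0; s1-p>s2; s1-q>s1; s2-p>s2; s2-q>s2

Only the number of `p`s matters, and only up to 2. Make a chain s0 → s1 → s2 advanced by each `p` (with s2 absorbing); every other symbol self-loops. The accepting set is {s1, s2}.
        p   q  
>  s0   s1  s0 
 * s1   s2  s1 
 * s2   s2  s2 
(> = start, * = accepting)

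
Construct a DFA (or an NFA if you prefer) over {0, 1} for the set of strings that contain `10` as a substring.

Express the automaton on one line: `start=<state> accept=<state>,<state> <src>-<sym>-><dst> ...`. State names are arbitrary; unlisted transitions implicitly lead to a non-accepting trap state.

Track how much of `10` has been matched so far: state q0 is no progress, q2 is the absorbing accept state reached once `10` has occurred. Intermediate states record partial matches; on a mismatch, fall back to the longest reusable overlap.
With 3 states:
        0   1  
>  q0   q0  q1 
   q1   q2  q1 
 * q2   q2  q2 
(> = start, * = accepting)

start=q0 accept=q2 q0-0->q0 q0-1->q1 q1-0->q2 q1-1->q1 q2-0->q2 q2-1->q2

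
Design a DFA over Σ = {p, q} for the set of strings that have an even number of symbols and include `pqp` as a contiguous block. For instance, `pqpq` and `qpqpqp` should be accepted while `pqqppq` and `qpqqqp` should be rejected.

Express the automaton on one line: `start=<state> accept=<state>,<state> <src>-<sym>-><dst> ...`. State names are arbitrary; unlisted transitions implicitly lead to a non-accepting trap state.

Build one automaton per condition and run them in lockstep. One (2 states) tracks the input length modulo 2; the other (4 states) tracks whether and how much of `pqp` has been seen. Each combined state is a pair, one component from each; accept when both components accept.
With 8 states:
       p  q 
>  A   B  C 
   B   D  E 
   C   D  A 
   D   B  F 
   E   G  C 
   F   H  A 
   G   H  H 
 * H   G  G 
(> = start, * = accepting)

start=A accept=H A-p->B A-q->C B-p->D B-q->E C-p->D C-q->A D-p->B D-q->F E-p->G E-q->C F-p->H F-q->A G-p->H G-q->H H-p->G H-q->G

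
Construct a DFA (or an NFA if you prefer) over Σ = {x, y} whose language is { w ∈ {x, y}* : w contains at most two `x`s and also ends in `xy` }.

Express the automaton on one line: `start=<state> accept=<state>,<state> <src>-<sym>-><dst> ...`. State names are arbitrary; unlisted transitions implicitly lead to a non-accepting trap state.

Handle the two conditions separately and then intersect. One (4 states) tracks the count of `x`s, saturating at 3; the other (3 states) tracks how much of the suffix `xy` has currently been matched. Each combined state is a pair, one component from each; accept when both components accept. Minimizing collapses redundant product states.
A 7-state machine:
        x   y  
>  S0   S1  S0 
   S1   S2  S3 
   S2   S4  S5 
 * S3   S2  S6 
   S4   S4  S4 
 * S5   S4  S4 
   S6   S2  S6 
(> = start, * = accepting)

start=S0 accept=S3,S5 S0-x->S1 S0-y->S0 S1-x->S2 S1-y->S3 S2-x->S4 S2-y->S5 S3-x->S2 S3-y->S6 S4-x->S4 S4-y->S4 S5-x->S4 S5-y->S4 S6-x->S2 S6-y->S6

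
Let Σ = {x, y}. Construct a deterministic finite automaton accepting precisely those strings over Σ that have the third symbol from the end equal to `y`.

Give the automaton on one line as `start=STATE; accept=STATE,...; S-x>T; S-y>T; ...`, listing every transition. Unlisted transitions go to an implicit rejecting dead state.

start=A; accept=L,M,N,O; A-x>B; A-y>C; B-x>D; B-y>E; C-x>F; C-y>G; D-x>H; D-y>I; E-x>J; E-y>K; F-x>L; F-y>M; G-x>N; G-y>O; H-x>H; H-y>I; I-x>J; I-y>K; J-x>L; J-y>M; K-x>N; K-y>O; L-x>H; L-y>I; M-x>J; M-y>K; N-x>L; N-y>M; O-x>N; O-y>O

A DFA must remember the last 3 symbols (since which symbol is third-to-last isn't known until the input ends). Use one state per possible window of the last ≤3 symbols; accept from those whose window starts with `y`.
A 15-state machine:
       x  y 
>  A   B  C 
   B   D  E 
   C   F  G 
   D   H  I 
   E   J  K 
   F   L  M 
   G   N  O 
   H   H  I 
   I   J  K 
   J   L  M 
   K   N  O 
 * L   H  I 
 * M   J  K 
 * N   L  M 
 * O   N  O 
(> = start, * = accepting)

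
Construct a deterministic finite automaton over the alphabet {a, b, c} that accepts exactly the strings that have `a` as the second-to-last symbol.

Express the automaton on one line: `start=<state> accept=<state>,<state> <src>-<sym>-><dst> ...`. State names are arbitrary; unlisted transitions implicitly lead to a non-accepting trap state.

start=s0 accept=s4,s5,s6 s0-a->s1 s0-b->s2 s0-c->s3 s1-a->s4 s1-b->s5 s1-c->s6 s2-a->s7 s2-b->s8 s2-c->s9 s3-a->s10 s3-b->s11 s3-c->s12 s4-a->s4 s4-b->s5 s4-c->s6 s5-a->s7 s5-b->s8 s5-c->s9 s6-a->s10 s6-b->s11 s6-c->s12 s7-a->s4 s7-b->s5 s7-c->s6 s8-a->s7 s8-b->s8 s8-c->s9 s9-a->s10 s9-b->s11 s9-c->s12 s10-a->s4 s10-b->s5 s10-c->s6 s11-a->s7 s11-b->s8 s11-c->s9 s12-a->s10 s12-b->s11 s12-c->s12

A DFA must remember the last 2 symbols (since which symbol is second-to-last isn't known until the input ends). Use one state per possible window of the last ≤2 symbols; accept from those whose window starts with `a`.
          a    b    c  
>  s0     s1   s2   s3 
   s1     s4   s5   s6 
   s2     s7   s8   s9 
   s3    s10  s11  s12 
 * s4     s4   s5   s6 
 * s5     s7   s8   s9 
 * s6    s10  s11  s12 
   s7     s4   s5   s6 
   s8     s7   s8   s9 
   s9    s10  s11  s12 
   s10    s4   s5   s6 
   s11    s7   s8   s9 
   s12   s10  s11  s12 
(> = start, * = accepting)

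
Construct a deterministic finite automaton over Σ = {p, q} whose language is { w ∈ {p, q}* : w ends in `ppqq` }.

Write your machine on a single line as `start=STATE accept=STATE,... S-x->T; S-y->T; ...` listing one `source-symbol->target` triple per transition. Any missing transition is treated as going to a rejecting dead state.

Remember how much of `ppqq` the current input suffix matches. State s0 means no match yet; s1 means the last symbol is `p`; s2 means the last 2 symbols are `pp`; s3 means the last 3 symbols are `ppq`; s4 means the last 4 symbols are `ppqq`. Only s4 accepts. On a mismatch, fall back to the longest proper suffix that is still a prefix of `ppqq`.
        p   q  
>  s0   s1  s0 
   s1   s2  s0 
   s2   s2  s3 
   s3   s1  s4 
 * s4   s1  s0 
(> = start, * = accepting)

start=s0; accept=s4; s0-p->s1; s0-q->s0; s1-p->s2; s1-q->s0; s2-p->s2; s2-q->s3; s3-p->s1; s3-q->s4; s4-p->s1; s4-q->s0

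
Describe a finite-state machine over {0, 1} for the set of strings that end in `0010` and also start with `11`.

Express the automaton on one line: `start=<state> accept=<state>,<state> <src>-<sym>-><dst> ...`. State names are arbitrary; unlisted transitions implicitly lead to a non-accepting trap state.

Run two small machines in parallel and take their product. The first has 5 states tracking how much of the suffix `0010` has currently been matched; the second has 4 states tracking whether the input so far still matches the prefix `11`. A product state is a pair (one from each), accepting exactly when both do. After merging equivalent states the machine shrinks.
An 8-state machine:
       0  1 
>  A   B  C 
   B   B  B 
   C   B  D 
   D   E  D 
   E   F  D 
   F   F  G 
   G   H  D 
 * H   F  D 
(> = start, * = accepting)

start=A accept=H A-0->B A-1->C B-0->B B-1->B C-0->B C-1->D D-0->E D-1->D E-0->F E-1->D F-0->F F-1->G G-0->H G-1->D H-0->F H-1->D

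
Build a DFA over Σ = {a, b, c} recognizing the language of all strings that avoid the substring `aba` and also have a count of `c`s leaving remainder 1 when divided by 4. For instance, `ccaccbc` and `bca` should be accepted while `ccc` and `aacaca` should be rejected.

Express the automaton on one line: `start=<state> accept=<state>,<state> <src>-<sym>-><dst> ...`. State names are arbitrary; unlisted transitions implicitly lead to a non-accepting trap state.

Build one automaton per condition and run them in lockstep. The first has 4 states tracking partial matches of the forbidden pattern `aba`; the second has 4 states tracking the count of `c`s modulo 4. A product state is a pair (one from each), accepting exactly when both do.
A 16-state machine:
          a    b    c  
>  q0     q1   q0   q2 
   q1     q1   q3   q2 
 * q2     q4   q2   q5 
   q3     q6   q0   q2 
 * q4     q4   q7   q5 
   q5     q8   q5   q9 
   q6     q6   q6  q10 
 * q7    q10   q2   q5 
   q8     q8  q11   q9 
   q9    q12   q9   q0 
   q10   q10  q10  q13 
   q11   q13   q5   q9 
   q12   q12  q14   q0 
   q13   q13  q13  q15 
   q14   q15   q9   q0 
   q15   q15  q15   q6 
(> = start, * = accepting)

start=q0 accept=q2,q4,q7 q0-a->q1 q0-b->q0 q0-c->q2 q1-a->q1 q1-b->q3 q1-c->q2 q2-a->q4 q2-b->q2 q2-c->q5 q3-a->q6 q3-b->q0 q3-c->q2 q4-a->q4 q4-b->q7 q4-c->q5 q5-a->q8 q5-b->q5 q5-c->q9 q6-a->q6 q6-b->q6 q6-c->q10 q7-a->q10 q7-b->q2 q7-c->q5 q8-a->q8 q8-b->q11 q8-c->q9 q9-a->q12 q9-b->q9 q9-c->q0 q10-a->q10 q10-b->q10 q10-c->q13 q11-a->q13 q11-b->q5 q11-c->q9 q12-a->q12 q12-b->q14 q12-c->q0 q13-a->q13 q13-b->q13 q13-c->q15 q14-a->q15 q14-b->q9 q14-c->q0 q15-a->q15 q15-b->q15 q15-c->q6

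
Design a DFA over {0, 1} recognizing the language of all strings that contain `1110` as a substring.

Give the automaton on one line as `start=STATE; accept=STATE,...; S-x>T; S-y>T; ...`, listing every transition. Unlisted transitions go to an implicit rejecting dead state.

Track how much of `1110` has been matched so far: state S0 is no progress, S4 is the absorbing accept state reached once `1110` has occurred. Intermediate states record partial matches; on a mismatch, fall back to the longest reusable overlap.
A 5-state machine:
        0   1  
>  S0   S0  S1 
   S1   S0  S2 
   S2   S0  S3 
   S3   S4  S3 
 * S4   S4  S4 
(> = start, * = accepting)

start=S0; accept=S4; S0-0>S0; S0-1>S1; S1-0>S0; S1-1>S2; S2-0>S0; S2-1>S3; S3-0>S4; S3-1>S3; S4-0>S4; S4-1>S4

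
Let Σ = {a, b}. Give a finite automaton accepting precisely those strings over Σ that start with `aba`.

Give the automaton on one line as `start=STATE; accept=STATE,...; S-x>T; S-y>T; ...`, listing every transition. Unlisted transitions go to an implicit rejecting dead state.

start=q0; accept=q3; q0-a>q1; q0-b>q4; q1-a>q4; q1-b>q2; q2-a>q3; q2-b>q4; q3-a>q3; q3-b>q3; q4-a>q4; q4-b>q4

Check the first 3 symbols one by one: q0 through q2 record how many have matched `aba` so far; any wrong symbol goes to the dead state q4. After all 3 match we enter the accepting sink q3.
5 states suffice.
        a   b  
>  q0   q1  q4 
   q1   q4  q2 
   q2   q3  q4 
 * q3   q3  q3 
   q4   q4  q4 
(> = start, * = accepting)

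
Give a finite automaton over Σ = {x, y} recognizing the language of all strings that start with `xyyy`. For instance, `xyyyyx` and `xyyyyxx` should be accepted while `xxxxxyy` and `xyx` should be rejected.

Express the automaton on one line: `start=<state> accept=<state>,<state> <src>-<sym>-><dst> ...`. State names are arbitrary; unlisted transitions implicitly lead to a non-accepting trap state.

Check the first 4 symbols one by one: A through D record how many have matched `xyyy` so far; any wrong symbol goes to the dead state F. After all 4 match we enter the accepting sink E.
       x  y 
>  A   B  F 
   B   F  C 
   C   F  D 
   D   F  E 
 * E   E  E 
   F   F  F 
(> = start, * = accepting)

start=A accept=E A-x->B A-y->F B-x->F B-y->C C-x->F C-y->D D-x->F D-y->E E-x->E E-y->E F-x->F F-y->F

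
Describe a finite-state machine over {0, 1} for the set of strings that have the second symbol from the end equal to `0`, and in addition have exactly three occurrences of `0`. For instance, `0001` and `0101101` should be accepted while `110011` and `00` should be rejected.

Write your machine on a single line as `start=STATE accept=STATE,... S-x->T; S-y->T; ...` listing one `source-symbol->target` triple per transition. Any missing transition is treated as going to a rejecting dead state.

Run two small machines in parallel and take their product. One (7 states) tracks the last 2 symbols read; the other (5 states) tracks the count of `0`s, saturating at 4. Each combined state is a pair, one component from each; accept when both components accept. Equivalent product states are then merged.
8 states suffice.
       0  1 
>  A   B  A 
   B   C  B 
   C   D  E 
 * D   F  G 
   E   H  E 
   F   F  F 
 * G   F  F 
   H   F  G 
(> = start, * = accepting)

start=A; accept=D,G; A-0->B; A-1->A; B-0->C; B-1->B; C-0->D; C-1->E; D-0->F; D-1->G; E-0->H; E-1->E; F-0->F; F-1->F; G-0->F; G-1->F; H-0->F; H-1->G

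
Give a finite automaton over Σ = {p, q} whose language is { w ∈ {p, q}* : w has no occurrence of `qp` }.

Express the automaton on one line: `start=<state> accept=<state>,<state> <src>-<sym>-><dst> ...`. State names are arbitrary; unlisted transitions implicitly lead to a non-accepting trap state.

Track partial matches of the forbidden pattern `qp`. State C is a dead state reached once `qp` has occurred; every other state accepts. A means no part of `qp` is currently matched.
3 states suffice.
       p  q 
>* A   A  B 
 * B   C  B 
   C   C  C 
(> = start, * = accepting)

start=A accept=A,B A-p->A A-q->B B-p->C B-q->B C-p->C C-q->C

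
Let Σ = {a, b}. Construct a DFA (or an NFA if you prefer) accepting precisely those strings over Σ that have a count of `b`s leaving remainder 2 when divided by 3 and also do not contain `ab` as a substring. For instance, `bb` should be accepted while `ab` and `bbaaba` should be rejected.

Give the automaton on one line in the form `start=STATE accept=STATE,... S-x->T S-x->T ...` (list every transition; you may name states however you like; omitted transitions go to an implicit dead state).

Run two small machines in parallel and take their product. The first has 3 states tracking the count of `b`s modulo 3; the second has 3 states tracking partial matches of the forbidden pattern `ab`. A product state is a pair (one from each), accepting exactly when both do. After merging equivalent states the machine shrinks.
5 states suffice.
        a   b  
>  q0   q1  q2 
   q1   q1  q1 
   q2   q1  q3 
 * q3   q4  q0 
 * q4   q4  q1 
(> = start, * = accepting)

start=q0 accept=q3,q4 q0-a->q1 q0-b->q2 q1-a->q1 q1-b->q1 q2-a->q1 q2-b->q3 q3-a->q4 q3-b->q0 q4-a->q4 q4-b->q1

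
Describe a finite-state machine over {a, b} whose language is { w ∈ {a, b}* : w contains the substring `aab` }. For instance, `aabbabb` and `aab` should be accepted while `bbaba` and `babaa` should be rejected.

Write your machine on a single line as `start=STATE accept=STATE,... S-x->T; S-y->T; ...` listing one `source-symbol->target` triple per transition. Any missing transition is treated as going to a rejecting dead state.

start=s0; accept=s3; s0-a->s1; s0-b->s0; s1-a->s2; s1-b->s0; s2-a->s2; s2-b->s3; s3-a->s3; s3-b->s3

States s0..s2 record the length of the longest prefix of `aab` that matches the current input suffix. Reaching s3 means `aab` has been seen, and we stay there forever. Accept from s3.
4 states suffice.
        a   b  
>  s0   s1  s0 
   s1   s2  s0 
   s2   s2  s3 
 * s3   s3  s3 
(> = start, * = accepting)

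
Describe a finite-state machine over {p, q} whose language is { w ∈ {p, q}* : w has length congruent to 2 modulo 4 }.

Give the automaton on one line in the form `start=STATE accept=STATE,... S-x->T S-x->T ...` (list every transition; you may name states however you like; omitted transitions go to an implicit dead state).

start=s0 accept=s2 s0-p->s1 s0-q->s1 s1-p->s2 s1-q->s2 s2-p->s3 s2-q->s3 s3-p->s0 s3-q->s0

Count input length modulo 4: every symbol advances one step around the cycle s0 → s1 → s2 → s3 → s0. Accept at s2.
        p   q  
>  s0   s1  s1 
   s1   s2  s2 
 * s2   s3  s3 
   s3   s0  s0 
(> = start, * = accepting)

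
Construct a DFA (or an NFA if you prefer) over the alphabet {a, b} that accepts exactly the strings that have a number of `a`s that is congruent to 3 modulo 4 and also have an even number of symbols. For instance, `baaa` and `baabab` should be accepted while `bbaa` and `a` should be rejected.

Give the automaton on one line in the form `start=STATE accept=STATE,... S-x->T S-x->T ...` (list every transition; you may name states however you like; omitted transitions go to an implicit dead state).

Build one automaton per condition and run them in lockstep. The first has 4 states tracking the count of `a`s modulo 4; the second has 2 states tracking the input length modulo 2. A product state is a pair (one from each), accepting exactly when both do.
        a   b  
>  q0   q1  q2 
   q1   q3  q4 
   q2   q4  q0 
   q3   q5  q6 
   q4   q6  q1 
   q5   q0  q7 
   q6   q7  q3 
 * q7   q2  q5 
(> = start, * = accepting)

start=q0 accept=q7 q0-a->q1 q0-b->q2 q1-a->q3 q1-b->q4 q2-a->q4 q2-b->q0 q3-a->q5 q3-b->q6 q4-a->q6 q4-b->q1 q5-a->q0 q5-b->q7 q6-a->q7 q6-b->q3 q7-a->q2 q7-b->q5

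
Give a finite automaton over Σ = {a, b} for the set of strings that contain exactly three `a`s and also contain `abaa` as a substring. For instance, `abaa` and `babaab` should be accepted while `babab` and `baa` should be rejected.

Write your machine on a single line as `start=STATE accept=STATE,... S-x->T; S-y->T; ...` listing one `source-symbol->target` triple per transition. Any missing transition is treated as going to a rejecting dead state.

Build one automaton per condition and run them in lockstep. The first has 5 states tracking the count of `a`s, saturating at 4; the second has 5 states tracking whether and how much of `abaa` has been seen. A product state is a pair (one from each), accepting exactly when both do. Minimizing collapses redundant product states.
6 states suffice.
        a   b  
>  S0   S1  S0 
   S1   S2  S3 
   S2   S2  S2 
   S3   S4  S2 
   S4   S5  S2 
 * S5   S2  S5 
(> = start, * = accepting)

start=S0; accept=S5; S0-a->S1; S0-b->S0; S1-a->S2; S1-b->S3; S2-a->S2; S2-b->S2; S3-a->S4; S3-b->S2; S4-a->S5; S4-b->S2; S5-a->S2; S5-b->S5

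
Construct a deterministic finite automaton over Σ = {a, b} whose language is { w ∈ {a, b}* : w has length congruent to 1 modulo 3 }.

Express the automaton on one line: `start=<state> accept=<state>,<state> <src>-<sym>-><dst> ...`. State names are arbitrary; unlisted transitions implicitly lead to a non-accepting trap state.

start=s0 accept=s1 s0-a->s1 s0-b->s1 s1-a->s2 s1-b->s2 s2-a->s0 s2-b->s0

Only the length mod 3 matters, so use a 3-cycle: from any state, every input symbol moves to the next state, wrapping s2 back to s0. Mark s1 accepting.
A 3-state machine:
        a   b  
>  s0   s1  s1 
 * s1   s2  s2 
   s2   s0  s0 
(> = start, * = accepting)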